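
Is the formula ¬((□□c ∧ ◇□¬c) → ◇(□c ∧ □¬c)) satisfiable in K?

No, unsatisfiable

1. ¬((□□c ∧ ◇□¬c) → ◇(□c ∧ □¬c)), w0
2. □□c ∧ ◇□¬c, w0   [¬→-rule on 1]
3. ¬◇(□c ∧ □¬c), w0   [¬→-rule on 1]
4. □□c, w0   [∧-rule on 2]
5. ◇□¬c, w0   [∧-rule on 2]
6. □¬c, w1   [◇-rule on 5: fresh world w1, w0Rw1]
7. ¬(□c ∧ □¬c), w1   [¬◇-rule on 3 via w0Rw1]
8. □c, w1   [□-rule on 4 via w0Rw1]
9. ¬□¬c, w1   [¬∧-rule on 7 (branches; this branch)]
10. c, w2   [¬□-rule on 9: fresh world w2, w1Rw2]
11. ¬c, w2   [□-rule on 6 via w1Rw2]
Accessibility: w0Rw1, w1Rw2
Branch closes: c and ¬c both at w2.
Every branch closes; the branch above is one of them.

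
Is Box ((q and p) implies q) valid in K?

Tableau for the negation not Box ((q and p) implies q):
1. not Box ((q and p) implies q), w0
2. not ((q and p) implies q), w1
3. q and p, w1
4. not q, w1
5. q, w1
6. p, w1
Accessibility: w0Rw1
Branch closes: q and not q both at w1.
Every branch of the negation's tableau closes; the branch above is one of them.

Valid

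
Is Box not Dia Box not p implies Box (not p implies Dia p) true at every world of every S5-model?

Tableau for the negation not (Box not Dia Box not p implies Box (not p implies Dia p)):
1. not (Box not Dia Box not p implies Box (not p implies Dia p)), 0
2. Box not Dia Box not p, 0
3. not Box (not p implies Dia p), 0
4. not Dia Box not p, 0
5. not Box not p, 0
6. not (not p implies Dia p), 1
7. not p, 1
8. not Dia p, 1
9. not Dia Box not p, 1
10. not Box not p, 1
11. not p, 0
12. p, 2
13. not Dia Box not p, 2
14. not Box not p, 2
15. not p, 2
Accessibility: 0R0, 0R1, 0R2, 1R0, 1R1, 1R2, 2R0, 2R1, 2R2
Branch closes: p and not p both at 2.
All branches of the negation close; one closing branch shown above.

Valid in S5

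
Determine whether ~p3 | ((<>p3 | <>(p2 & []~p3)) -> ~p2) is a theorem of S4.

No, not valid

Tableau for the negation ~(~p3 | ((<>p3 | <>(p2 & []~p3)) -> ~p2)):
1. ~(~p3 | ((<>p3 | <>(p2 & []~p3)) -> ~p2)), w0
2. p3, w0   [~|-rule on 1]
3. ~((<>p3 | <>(p2 & []~p3)) -> ~p2), w0   [~|-rule on 1]
4. <>p3 | <>(p2 & []~p3), w0   [~->-rule on 3]
5. p2, w0   [~->-rule on 3]
6. <>(p2 & []~p3), w0   [|-rule on 4 (branches; this branch)]
7. p2 & []~p3, w1   [<>-rule on 6: fresh world w1, w0Rw1]
8. p2, w1   [&-rule on 7]
9. []~p3, w1   [&-rule on 7]
10. ~p3, w1   [[]-rule on 9 via w1Rw1]
Accessibility: w0Rw0, w0Rw1, w1Rw1
The negation has an open branch (countermodel exists).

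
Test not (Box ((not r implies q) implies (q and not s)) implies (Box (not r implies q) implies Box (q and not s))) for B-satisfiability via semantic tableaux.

1. not (Box ((not r implies q) implies (q and not s)) implies (Box (not r implies q) implies Box (q and not s))), w0
2. Box ((not r implies q) implies (q and not s)), w0   [neg-implies-rule on 1]
3. not (Box (not r implies q) implies Box (q and not s)), w0   [neg-implies-rule on 1]
4. Box (not r implies q), w0   [neg-implies-rule on 3]
5. not Box (q and not s), w0   [neg-implies-rule on 3]
6. (not r implies q) implies (q and not s), w0   [Box-rule on 2 via w0Rw0]
7. not r implies q, w0   [Box-rule on 4 via w0Rw0]
8. q and not s, w0   [implies-rule on 6 (branches; this branch)]
9. q, w0   [and-rule on 8]
10. not s, w0   [and-rule on 8]
11. not (q and not s), w1   [neg-Box-rule on 5: fresh world w1, w0Rw1]
12. (not r implies q) implies (q and not s), w1   [Box-rule on 2 via w0Rw1]
13. not r implies q, w1   [Box-rule on 4 via w0Rw1]
14. s, w1   [neg-and-rule on 11 (branches; this branch)]
15. not (not r implies q), w1   [implies-rule on 12 (branches; this branch)]
16. not r, w1   [neg-implies-rule on 15]
17. not q, w1   [neg-implies-rule on 15]
18. q, w1   [implies-rule on 13 (branches; this branch)]
Accessibility: w0Rw0, w0Rw1, w1Rw0, w1Rw1
Branch closes: q and not q both at w1.
All branches of the tableau close; one closing branch shown above.

No, unsatisfiable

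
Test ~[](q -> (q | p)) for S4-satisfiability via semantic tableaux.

1. ~[](q -> (q | p)), u
2. ~(q -> (q | p)), v
3. q, v
4. ~(q | p), v
5. ~q, v
6. ~p, v
Accessibility: uRu, uRv, vRv
Branch closes: q and ~q both at v.
Every branch closes; the branch above is one of them.

No, unsatisfiable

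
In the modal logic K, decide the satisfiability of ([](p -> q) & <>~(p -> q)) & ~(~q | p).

1. ([](p -> q) & <>~(p -> q)) & ~(~q | p), u
2. [](p -> q) & <>~(p -> q), u
3. ~(~q | p), u
4. [](p -> q), u
5. <>~(p -> q), u
6. q, u
7. ~p, u
8. ~(p -> q), v
9. p, v
10. ~q, v
11. p -> q, v
12. q, v
Accessibility: uRv
Branch closes: q and ~q both at v.
(One branch shown.) All branches close.

Unsatisfiable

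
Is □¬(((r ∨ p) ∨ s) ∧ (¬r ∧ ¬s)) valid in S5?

No, not valid

Tableau for the negation ¬□¬(((r ∨ p) ∨ s) ∧ (¬r ∧ ¬s)):
1. ¬□¬(((r ∨ p) ∨ s) ∧ (¬r ∧ ¬s)), 0
2. ((r ∨ p) ∨ s) ∧ (¬r ∧ ¬s), 1
3. (r ∨ p) ∨ s, 1
4. ¬r ∧ ¬s, 1
5. ¬r, 1
6. ¬s, 1
7. r ∨ p, 1
8. p, 1
Accessibility: 0R0, 0R1, 1R0, 1R1
The negation has an open branch (countermodel exists).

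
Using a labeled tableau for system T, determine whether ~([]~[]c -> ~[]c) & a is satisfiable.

1. ~([]~[]c -> ~[]c) & a, w0
2. ~([]~[]c -> ~[]c), w0
3. a, w0
4. []~[]c, w0
5. []c, w0
6. ~[]c, w0
7. c, w0
8. ~c, w1
9. ~[]c, w1
10. c, w1
Accessibility: w0Rw0, w0Rw1, w1Rw1
Branch closes: c and ~c both at w1.
All branches of the tableau close; one closing branch shown above.

No, unsatisfiable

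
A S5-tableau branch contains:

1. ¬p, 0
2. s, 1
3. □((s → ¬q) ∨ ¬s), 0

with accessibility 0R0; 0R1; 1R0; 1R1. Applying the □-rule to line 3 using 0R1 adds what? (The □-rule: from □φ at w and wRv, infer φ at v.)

(s → ¬q) ∨ ¬s, 1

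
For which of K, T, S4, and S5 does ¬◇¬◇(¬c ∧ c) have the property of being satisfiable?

K

T-tableau for the formula:
1. ¬◇¬◇(¬c ∧ c), u
2. ◇(¬c ∧ c), u   [¬◇-rule on 1 via uRu]
3. ¬c ∧ c, v   [◇-rule on 2: fresh world v, uRv]
4. ¬c, v   [∧-rule on 3]
5. c, v   [∧-rule on 3]
Accessibility: uRu, uRv, vRv
Branch closes: c and ¬c both at v.
Every branch closes (one shown): unsatisfiable in T, hence also in S4, S5 (every S4/S5-frame is a T-frame).
K-tableau for the formula:
1. ¬◇¬◇(¬c ∧ c), u
Complete open branch: satisfiable in K.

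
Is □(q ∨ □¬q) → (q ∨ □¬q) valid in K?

No, not valid

Tableau for the negation ¬(□(q ∨ □¬q) → (q ∨ □¬q)):
1. ¬(□(q ∨ □¬q) → (q ∨ □¬q)), w0
2. □(q ∨ □¬q), w0
3. ¬(q ∨ □¬q), w0
4. ¬q, w0
5. ¬□¬q, w0
6. q, w1
7. q ∨ □¬q, w1
8. □¬q, w1
Accessibility: w0Rw1
The negation has an open branch (countermodel exists).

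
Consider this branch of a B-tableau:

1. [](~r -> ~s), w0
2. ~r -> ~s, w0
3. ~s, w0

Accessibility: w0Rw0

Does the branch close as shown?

No, open

No world carries both an atom and its negation.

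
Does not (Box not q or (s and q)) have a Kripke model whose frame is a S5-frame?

1. not (Box not q or (s and q)), u
2. not Box not q, u
3. not (s and q), u
4. not q, u
5. q, v
Accessibility: uRu, uRv, vRu, vRv

Satisfiable (open branch found)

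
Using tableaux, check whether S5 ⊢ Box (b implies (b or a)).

Tableau for the negation not Box (b implies (b or a)):
1. not Box (b implies (b or a)), 0
2. not (b implies (b or a)), 1   [neg-Box-rule on 1: fresh world 1, 0R1]
3. b, 1   [neg-implies-rule on 2]
4. not (b or a), 1   [neg-implies-rule on 2]
5. not b, 1   [neg-or-rule on 4]
6. not a, 1   [neg-or-rule on 4]
Accessibility: 0R0, 0R1, 1R0, 1R1
Branch closes: b and not b both at 1.
All branches of the negation close; one closing branch shown above.

Valid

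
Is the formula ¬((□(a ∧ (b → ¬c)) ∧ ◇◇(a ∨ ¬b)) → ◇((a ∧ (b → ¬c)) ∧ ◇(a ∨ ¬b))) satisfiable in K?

1. ¬((□(a ∧ (b → ¬c)) ∧ ◇◇(a ∨ ¬b)) → ◇((a ∧ (b → ¬c)) ∧ ◇(a ∨ ¬b))), w0
2. □(a ∧ (b → ¬c)) ∧ ◇◇(a ∨ ¬b), w0
3. ¬◇((a ∧ (b → ¬c)) ∧ ◇(a ∨ ¬b)), w0
4. □(a ∧ (b → ¬c)), w0
5. ◇◇(a ∨ ¬b), w0
6. ◇(a ∨ ¬b), w1
7. ¬((a ∧ (b → ¬c)) ∧ ◇(a ∨ ¬b)), w1
8. a ∧ (b → ¬c), w1
9. a, w1
10. b → ¬c, w1
11. ¬◇(a ∨ ¬b), w1
12. ¬c, w1
13. a ∨ ¬b, w2
14. ¬(a ∨ ¬b), w2
15. ¬a, w2
16. b, w2
17. ¬b, w2
Accessibility: w0Rw1, w1Rw2
Branch closes: b and ¬b both at w2.
All branches of the tableau close; one closing branch shown above.

No, unsatisfiable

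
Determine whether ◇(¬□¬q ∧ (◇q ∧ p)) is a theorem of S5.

No, not valid

Tableau for the negation ¬◇(¬□¬q ∧ (◇q ∧ p)):
1. ¬◇(¬□¬q ∧ (◇q ∧ p)), 0
2. ¬(¬□¬q ∧ (◇q ∧ p)), 0
3. ¬(◇q ∧ p), 0
4. ¬p, 0
Accessibility: 0R0
The negation has an open branch (countermodel exists).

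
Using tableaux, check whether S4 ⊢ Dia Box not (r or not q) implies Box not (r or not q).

Tableau for the negation not (Dia Box not (r or not q) implies Box not (r or not q)):
1. not (Dia Box not (r or not q) implies Box not (r or not q)), u
2. Dia Box not (r or not q), u
3. not Box not (r or not q), u
4. Box not (r or not q), v
5. not (r or not q), v
6. not r, v
7. q, v
8. r or not q, w
9. not q, w
Accessibility: uRu, uRv, uRw, vRv, wRw
The negation has an open branch (countermodel exists).

Not valid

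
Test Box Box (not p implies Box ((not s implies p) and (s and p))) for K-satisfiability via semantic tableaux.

1. Box Box (not p implies Box ((not s implies p) and (s and p))), w0

Satisfiable (open branch found)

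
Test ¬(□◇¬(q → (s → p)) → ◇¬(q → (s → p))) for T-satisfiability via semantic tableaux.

Unsatisfiable

1. ¬(□◇¬(q → (s → p)) → ◇¬(q → (s → p))), w0
2. □◇¬(q → (s → p)), w0
3. ¬◇¬(q → (s → p)), w0
4. ◇¬(q → (s → p)), w0
5. q → (s → p), w0
6. s → p, w0
7. p, w0
8. ¬(q → (s → p)), w1
9. q, w1
10. ¬(s → p), w1
11. s, w1
12. ¬p, w1
13. ◇¬(q → (s → p)), w1
14. q → (s → p), w1
15. s → p, w1
16. p, w1
Accessibility: w0Rw0, w0Rw1, w1Rw1
Branch closes: p and ¬p both at w1.
Every branch closes; the branch above is one of them.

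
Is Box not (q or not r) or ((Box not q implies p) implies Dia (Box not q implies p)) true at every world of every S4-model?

Tableau for the negation not (Box not (q or not r) or ((Box not q implies p) implies Dia (Box not q implies p))):
1. not (Box not (q or not r) or ((Box not q implies p) implies Dia (Box not q implies p))), 0
2. not Box not (q or not r), 0
3. not ((Box not q implies p) implies Dia (Box not q implies p)), 0
4. Box not q implies p, 0
5. not Dia (Box not q implies p), 0
6. not (Box not q implies p), 0
7. Box not q, 0
8. not p, 0
9. not q, 0
10. not Box not q, 0
11. q or not r, 1
12. not (Box not q implies p), 1
13. Box not q, 1
14. not p, 1
15. not q, 1
16. not r, 1
17. q, 2
18. not (Box not q implies p), 2
19. Box not q, 2
20. not p, 2
21. not q, 2
Accessibility: 0R0, 0R1, 0R2, 1R1, 2R2
Branch closes: q and not q both at 2.
Every branch of the negation's tableau closes; the branch above is one of them.

Valid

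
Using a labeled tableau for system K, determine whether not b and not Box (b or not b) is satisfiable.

Unsatisfiable (every branch closes)

1. not b and not Box (b or not b), w0
2. not b, w0
3. not Box (b or not b), w0
4. not (b or not b), w1
5. not b, w1
6. b, w1
Accessibility: w0Rw1
Branch closes: b and not b both at w1.
All branches of the tableau close; one closing branch shown above.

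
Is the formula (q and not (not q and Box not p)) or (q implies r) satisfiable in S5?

Satisfiable (open branch found)

1. (q and not (not q and Box not p)) or (q implies r), u
2. q implies r, u   [or-rule on 1 (branches; this branch)]
3. r, u   [implies-rule on 2 (branches; this branch)]
Accessibility: uRu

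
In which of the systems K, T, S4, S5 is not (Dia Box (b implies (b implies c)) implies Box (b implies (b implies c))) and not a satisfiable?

K, T, S4

S4-tableau for the formula:
1. not (Dia Box (b implies (b implies c)) implies Box (b implies (b implies c))) and not a, u
2. not (Dia Box (b implies (b implies c)) implies Box (b implies (b implies c))), u
3. not a, u
4. Dia Box (b implies (b implies c)), u
5. not Box (b implies (b implies c)), u
6. Box (b implies (b implies c)), v
7. b implies (b implies c), v
8. b implies c, v
9. c, v
10. not (b implies (b implies c)), w
11. b, w
12. not (b implies c), w
13. not c, w
Accessibility: uRu, uRv, uRw, vRv, wRw
Complete open branch: satisfiable in S4, hence also in K, T (this S4-model is also a K-model and a T-model).
S5-tableau for the formula:
1. not (Dia Box (b implies (b implies c)) implies Box (b implies (b implies c))) and not a, u
2. not (Dia Box (b implies (b implies c)) implies Box (b implies (b implies c))), u
3. not a, u
4. Dia Box (b implies (b implies c)), u
5. not Box (b implies (b implies c)), u
6. Box (b implies (b implies c)), v
7. b implies (b implies c), u
8. b implies (b implies c), v
9. b implies c, u
10. b implies c, v
11. c, u
12. c, v
13. not (b implies (b implies c)), w
14. b, w
15. not (b implies c), w
16. not c, w
17. b implies (b implies c), w
18. b implies c, w
19. c, w
Accessibility: uRu, uRv, uRw, vRu, vRv, vRw, wRu, wRv, wRw
Branch closes: c and not c both at w.
Every branch closes (one shown): unsatisfiable in S5.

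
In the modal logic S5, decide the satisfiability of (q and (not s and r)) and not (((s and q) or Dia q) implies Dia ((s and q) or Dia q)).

Unsatisfiable (every branch closes)

1. (q and (not s and r)) and not (((s and q) or Dia q) implies Dia ((s and q) or Dia q)), w0
2. q and (not s and r), w0   [and-rule on 1]
3. not (((s and q) or Dia q) implies Dia ((s and q) or Dia q)), w0   [and-rule on 1]
4. q, w0   [and-rule on 2]
5. not s and r, w0   [and-rule on 2]
6. (s and q) or Dia q, w0   [neg-implies-rule on 3]
7. not Dia ((s and q) or Dia q), w0   [neg-implies-rule on 3]
8. not s, w0   [and-rule on 5]
9. r, w0   [and-rule on 5]
10. not ((s and q) or Dia q), w0   [neg-Dia-rule on 7 via w0Rw0]
11. not (s and q), w0   [neg-or-rule on 10]
12. not Dia q, w0   [neg-or-rule on 10]
13. not q, w0   [neg-Dia-rule on 12 via w0Rw0]
Accessibility: w0Rw0
Branch closes: q and not q both at w0.
(One branch shown.) All branches close.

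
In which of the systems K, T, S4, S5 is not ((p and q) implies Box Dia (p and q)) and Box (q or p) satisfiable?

K, T, S4

S5-tableau for the formula:
1. not ((p and q) implies Box Dia (p and q)) and Box (q or p), 0
2. not ((p and q) implies Box Dia (p and q)), 0
3. Box (q or p), 0
4. p and q, 0
5. not Box Dia (p and q), 0
6. p, 0
7. q, 0
8. q or p, 0
9. not Dia (p and q), 1
10. q or p, 1
11. not (p and q), 0
12. not (p and q), 1
13. p, 1
14. not q, 0
Accessibility: 0R0, 0R1, 1R0, 1R1
Branch closes: q and not q both at 0.
Every branch closes (one shown): unsatisfiable in S5.
S4-tableau for the formula:
1. not ((p and q) implies Box Dia (p and q)) and Box (q or p), 0
2. not ((p and q) implies Box Dia (p and q)), 0
3. Box (q or p), 0
4. p and q, 0
5. not Box Dia (p and q), 0
6. p, 0
7. q, 0
8. q or p, 0
9. not Dia (p and q), 1
10. q or p, 1
11. not (p and q), 1
12. p, 1
13. not q, 1
Accessibility: 0R0, 0R1, 1R1
Complete open branch: satisfiable in S4, hence also in K, T (this S4-model is also a K-model and a T-model).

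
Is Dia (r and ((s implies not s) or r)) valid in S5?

No, not valid

Tableau for the negation not Dia (r and ((s implies not s) or r)):
1. not Dia (r and ((s implies not s) or r)), u
2. not (r and ((s implies not s) or r)), u
3. not ((s implies not s) or r), u
4. not (s implies not s), u
5. not r, u
6. s, u
Accessibility: uRu
The negation has an open branch (countermodel exists).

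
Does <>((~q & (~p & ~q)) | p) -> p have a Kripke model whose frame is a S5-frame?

1. <>((~q & (~p & ~q)) | p) -> p, 0
2. p, 0
Accessibility: 0R0

Satisfiable (open branch found)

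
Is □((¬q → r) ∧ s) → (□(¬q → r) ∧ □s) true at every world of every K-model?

Yes, valid

Tableau for the negation ¬(□((¬q → r) ∧ s) → (□(¬q → r) ∧ □s)):
1. ¬(□((¬q → r) ∧ s) → (□(¬q → r) ∧ □s)), u
2. □((¬q → r) ∧ s), u   [¬→-rule on 1]
3. ¬(□(¬q → r) ∧ □s), u   [¬→-rule on 1]
4. ¬□(¬q → r), u   [¬∧-rule on 3 (branches; this branch)]
5. ¬(¬q → r), v   [¬□-rule on 4: fresh world v, uRv]
6. ¬q, v   [¬→-rule on 5]
7. ¬r, v   [¬→-rule on 5]
8. (¬q → r) ∧ s, v   [□-rule on 2 via uRv]
9. ¬q → r, v   [∧-rule on 8]
10. s, v   [∧-rule on 8]
11. r, v   [→-rule on 9 (branches; this branch)]
Accessibility: uRv
Branch closes: r and ¬r both at v.
All branches of the negation close; one closing branch shown above.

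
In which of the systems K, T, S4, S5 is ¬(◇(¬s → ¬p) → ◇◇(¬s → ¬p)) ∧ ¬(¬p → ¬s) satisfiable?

T-tableau for the formula:
1. ¬(◇(¬s → ¬p) → ◇◇(¬s → ¬p)) ∧ ¬(¬p → ¬s), u
2. ¬(◇(¬s → ¬p) → ◇◇(¬s → ¬p)), u   [∧-rule on 1]
3. ¬(¬p → ¬s), u   [∧-rule on 1]
4. ◇(¬s → ¬p), u   [¬→-rule on 2]
5. ¬◇◇(¬s → ¬p), u   [¬→-rule on 2]
6. ¬p, u   [¬→-rule on 3]
7. s, u   [¬→-rule on 3]
8. ¬◇(¬s → ¬p), u   [¬◇-rule on 5 via uRu]
9. ¬(¬s → ¬p), u   [¬◇-rule on 8 via uRu]
10. ¬s, u   [¬→-rule on 9]
11. p, u   [¬→-rule on 9]
Accessibility: uRu
Branch closes: s and ¬s both at u.
Every branch closes (one shown): unsatisfiable in T, hence also in S4, S5 (every S4/S5-frame is a T-frame).
K-tableau for the formula:
1. ¬(◇(¬s → ¬p) → ◇◇(¬s → ¬p)) ∧ ¬(¬p → ¬s), u
2. ¬(◇(¬s → ¬p) → ◇◇(¬s → ¬p)), u   [∧-rule on 1]
3. ¬(¬p → ¬s), u   [∧-rule on 1]
4. ◇(¬s → ¬p), u   [¬→-rule on 2]
5. ¬◇◇(¬s → ¬p), u   [¬→-rule on 2]
6. ¬p, u   [¬→-rule on 3]
7. s, u   [¬→-rule on 3]
8. ¬s → ¬p, v   [◇-rule on 4: fresh world v, uRv]
9. ¬◇(¬s → ¬p), v   [¬◇-rule on 5 via uRv]
10. ¬p, v   [→-rule on 8 (branches; this branch)]
Accessibility: uRv
Complete open branch: satisfiable in K.

K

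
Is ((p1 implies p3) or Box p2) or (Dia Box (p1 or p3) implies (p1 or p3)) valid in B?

Tableau for the negation not (((p1 implies p3) or Box p2) or (Dia Box (p1 or p3) implies (p1 or p3))):
1. not (((p1 implies p3) or Box p2) or (Dia Box (p1 or p3) implies (p1 or p3))), w0
2. not ((p1 implies p3) or Box p2), w0
3. not (Dia Box (p1 or p3) implies (p1 or p3)), w0
4. not (p1 implies p3), w0
5. not Box p2, w0
6. Dia Box (p1 or p3), w0
7. not (p1 or p3), w0
8. p1, w0
9. not p3, w0
10. not p1, w0
Accessibility: w0Rw0
Branch closes: p1 and not p1 both at w0.
All branches of the negation close; one closing branch shown above.

Yes, valid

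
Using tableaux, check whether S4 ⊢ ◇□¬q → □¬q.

Not valid

Tableau for the negation ¬(◇□¬q → □¬q):
1. ¬(◇□¬q → □¬q), w0
2. ◇□¬q, w0
3. ¬□¬q, w0
4. □¬q, w1
5. ¬q, w1
6. q, w2
Accessibility: w0Rw0, w0Rw1, w0Rw2, w1Rw1, w2Rw2
The negation has an open branch (countermodel exists).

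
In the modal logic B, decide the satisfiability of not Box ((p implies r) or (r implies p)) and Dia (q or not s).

No, unsatisfiable

1. not Box ((p implies r) or (r implies p)) and Dia (q or not s), u
2. not Box ((p implies r) or (r implies p)), u   [and-rule on 1]
3. Dia (q or not s), u   [and-rule on 1]
4. not ((p implies r) or (r implies p)), v   [neg-Box-rule on 2: fresh world v, uRv]
5. not (p implies r), v   [neg-or-rule on 4]
6. not (r implies p), v   [neg-or-rule on 4]
7. p, v   [neg-implies-rule on 5]
8. not r, v   [neg-implies-rule on 5]
9. r, v   [neg-implies-rule on 6]
10. not p, v   [neg-implies-rule on 6]
Accessibility: uRu, uRv, vRu, vRv
Branch closes: r and not r both at v.
Every branch closes; the branch above is one of them.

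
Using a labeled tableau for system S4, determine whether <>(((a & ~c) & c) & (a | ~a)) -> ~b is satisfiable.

1. <>(((a & ~c) & c) & (a | ~a)) -> ~b, w0
2. ~b, w0
Accessibility: w0Rw0

Yes, satisfiable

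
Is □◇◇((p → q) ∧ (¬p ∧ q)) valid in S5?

Tableau for the negation ¬□◇◇((p → q) ∧ (¬p ∧ q)):
1. ¬□◇◇((p → q) ∧ (¬p ∧ q)), u
2. ¬◇◇((p → q) ∧ (¬p ∧ q)), v
3. ¬◇((p → q) ∧ (¬p ∧ q)), u
4. ¬◇((p → q) ∧ (¬p ∧ q)), v
5. ¬((p → q) ∧ (¬p ∧ q)), u
6. ¬((p → q) ∧ (¬p ∧ q)), v
7. ¬(¬p ∧ q), u
8. ¬(¬p ∧ q), v
9. ¬q, u
10. ¬q, v
Accessibility: uRu, uRv, vRu, vRv
The negation has an open branch (countermodel exists).

Not valid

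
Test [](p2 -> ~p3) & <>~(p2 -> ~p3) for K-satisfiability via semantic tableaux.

Unsatisfiable

1. [](p2 -> ~p3) & <>~(p2 -> ~p3), u
2. [](p2 -> ~p3), u
3. <>~(p2 -> ~p3), u
4. ~(p2 -> ~p3), v
5. p2, v
6. p3, v
7. p2 -> ~p3, v
8. ~p3, v
Accessibility: uRv
Branch closes: p3 and ~p3 both at v.
(One branch shown.) All branches close.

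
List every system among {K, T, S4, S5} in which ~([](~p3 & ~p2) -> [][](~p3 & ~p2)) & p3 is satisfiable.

K

T-tableau for the formula:
1. ~([](~p3 & ~p2) -> [][](~p3 & ~p2)) & p3, w0
2. ~([](~p3 & ~p2) -> [][](~p3 & ~p2)), w0
3. p3, w0
4. [](~p3 & ~p2), w0
5. ~[][](~p3 & ~p2), w0
6. ~p3 & ~p2, w0
7. ~p3, w0
8. ~p2, w0
Accessibility: w0Rw0
Branch closes: p3 and ~p3 both at w0.
Every branch closes (one shown): unsatisfiable in T, hence also in S4, S5 (every S4/S5-frame is a T-frame).
K-tableau for the formula:
1. ~([](~p3 & ~p2) -> [][](~p3 & ~p2)) & p3, w0
2. ~([](~p3 & ~p2) -> [][](~p3 & ~p2)), w0
3. p3, w0
4. [](~p3 & ~p2), w0
5. ~[][](~p3 & ~p2), w0
6. ~[](~p3 & ~p2), w1
7. ~p3 & ~p2, w1
8. ~p3, w1
9. ~p2, w1
10. ~(~p3 & ~p2), w2
11. p2, w2
Accessibility: w0Rw1, w1Rw2
Complete open branch: satisfiable in K.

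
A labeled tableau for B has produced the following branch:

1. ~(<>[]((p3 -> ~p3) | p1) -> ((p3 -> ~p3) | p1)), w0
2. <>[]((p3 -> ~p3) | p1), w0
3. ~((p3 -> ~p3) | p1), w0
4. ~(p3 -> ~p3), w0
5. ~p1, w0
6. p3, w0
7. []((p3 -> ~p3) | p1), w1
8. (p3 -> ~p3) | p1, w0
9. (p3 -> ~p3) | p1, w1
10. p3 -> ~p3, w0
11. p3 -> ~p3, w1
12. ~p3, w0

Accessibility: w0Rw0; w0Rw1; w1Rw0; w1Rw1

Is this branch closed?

Closed

Both p3 and ~p3 appear at w0.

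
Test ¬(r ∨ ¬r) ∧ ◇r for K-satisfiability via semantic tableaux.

1. ¬(r ∨ ¬r) ∧ ◇r, w0
2. ¬(r ∨ ¬r), w0   [∧-rule on 1]
3. ◇r, w0   [∧-rule on 1]
4. ¬r, w0   [¬∨-rule on 2]
5. r, w0   [¬∨-rule on 2]
Branch closes: r and ¬r both at w0.
All branches of the tableau close; one closing branch shown above.

No, unsatisfiable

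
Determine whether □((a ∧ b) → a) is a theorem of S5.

Tableau for the negation ¬□((a ∧ b) → a):
1. ¬□((a ∧ b) → a), u
2. ¬((a ∧ b) → a), v   [¬□-rule on 1: fresh world v, uRv]
3. a ∧ b, v   [¬→-rule on 2]
4. ¬a, v   [¬→-rule on 2]
5. a, v   [∧-rule on 3]
6. b, v   [∧-rule on 3]
Accessibility: uRu, uRv, vRu, vRv
Branch closes: a and ¬a both at v.
All branches of the negation close; one closing branch shown above.

Valid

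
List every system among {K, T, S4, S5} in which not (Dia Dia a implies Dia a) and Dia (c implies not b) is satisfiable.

T-tableau for the formula:
1. not (Dia Dia a implies Dia a) and Dia (c implies not b), u
2. not (Dia Dia a implies Dia a), u   [and-rule on 1]
3. Dia (c implies not b), u   [and-rule on 1]
4. Dia Dia a, u   [neg-implies-rule on 2]
5. not Dia a, u   [neg-implies-rule on 2]
6. not a, u   [neg-Dia-rule on 5 via uRu]
7. c implies not b, v   [Dia-rule on 3: fresh world v, uRv]
8. not a, v   [neg-Dia-rule on 5 via uRv]
9. not b, v   [implies-rule on 7 (branches; this branch)]
10. Dia a, w   [Dia-rule on 4: fresh world w, uRw]
11. not a, w   [neg-Dia-rule on 5 via uRw]
12. a, x   [Dia-rule on 10: fresh world x, wRx]
Accessibility: uRu, uRv, uRw, vRv, wRw, wRx, xRx
Complete open branch: satisfiable in T, hence also in K (this T-model is also a K-model).
S4-tableau for the formula:
1. not (Dia Dia a implies Dia a) and Dia (c implies not b), u
2. not (Dia Dia a implies Dia a), u   [and-rule on 1]
3. Dia (c implies not b), u   [and-rule on 1]
4. Dia Dia a, u   [neg-implies-rule on 2]
5. not Dia a, u   [neg-implies-rule on 2]
6. not a, u   [neg-Dia-rule on 5 via uRu]
7. c implies not b, v   [Dia-rule on 3: fresh world v, uRv]
8. not a, v   [neg-Dia-rule on 5 via uRv]
9. not b, v   [implies-rule on 7 (branches; this branch)]
10. Dia a, w   [Dia-rule on 4: fresh world w, uRw]
11. not a, w   [neg-Dia-rule on 5 via uRw]
12. a, x   [Dia-rule on 10: fresh world x, wRx]
13. not a, x   [neg-Dia-rule on 5 via uRx]
Accessibility: uRu, uRv, uRw, uRx, vRv, wRw, wRx, xRx
Branch closes: a and not a both at x.
Every branch closes (one shown): unsatisfiable in S4, hence also in S5 (every S5-frame is an S4-frame).

K, T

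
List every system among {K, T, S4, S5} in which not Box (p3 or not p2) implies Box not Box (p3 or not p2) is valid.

S5-tableau for the negation not (not Box (p3 or not p2) implies Box not Box (p3 or not p2)):
1. not (not Box (p3 or not p2) implies Box not Box (p3 or not p2)), u
2. not Box (p3 or not p2), u
3. not Box not Box (p3 or not p2), u
4. not (p3 or not p2), v
5. not p3, v
6. p2, v
7. Box (p3 or not p2), w
8. p3 or not p2, u
9. p3 or not p2, v
10. p3 or not p2, w
11. not p2, u
12. not p2, v
Accessibility: uRu, uRv, uRw, vRu, vRv, vRw, wRu, wRv, wRw
Branch closes: p2 and not p2 both at v.
Every branch closes (one shown): valid in S5.
S4-tableau for the negation not (not Box (p3 or not p2) implies Box not Box (p3 or not p2)):
1. not (not Box (p3 or not p2) implies Box not Box (p3 or not p2)), u
2. not Box (p3 or not p2), u
3. not Box not Box (p3 or not p2), u
4. not (p3 or not p2), v
5. not p3, v
6. p2, v
7. Box (p3 or not p2), w
8. p3 or not p2, w
9. not p2, w
Accessibility: uRu, uRv, uRw, vRv, wRw
Complete open branch: countermodel on an S4-frame, so not valid in S4, nor in K, T (the same frame is also a K-frame and a T-frame).

S5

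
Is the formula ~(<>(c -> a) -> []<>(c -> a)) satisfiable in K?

Yes, satisfiable

1. ~(<>(c -> a) -> []<>(c -> a)), 0
2. <>(c -> a), 0
3. ~[]<>(c -> a), 0
4. c -> a, 1
5. a, 1
6. ~<>(c -> a), 2
Accessibility: 0R1, 0R2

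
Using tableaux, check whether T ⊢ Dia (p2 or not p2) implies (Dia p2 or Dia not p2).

Valid in T

Tableau for the negation not (Dia (p2 or not p2) implies (Dia p2 or Dia not p2)):
1. not (Dia (p2 or not p2) implies (Dia p2 or Dia not p2)), 0
2. Dia (p2 or not p2), 0
3. not (Dia p2 or Dia not p2), 0
4. not Dia p2, 0
5. not Dia not p2, 0
6. not p2, 0
7. p2, 0
Accessibility: 0R0
Branch closes: p2 and not p2 both at 0.
All branches of the negation close; one closing branch shown above.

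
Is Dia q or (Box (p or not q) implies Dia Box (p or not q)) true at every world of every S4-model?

Yes, valid

Tableau for the negation not (Dia q or (Box (p or not q) implies Dia Box (p or not q))):
1. not (Dia q or (Box (p or not q) implies Dia Box (p or not q))), w0
2. not Dia q, w0   [neg-or-rule on 1]
3. not (Box (p or not q) implies Dia Box (p or not q)), w0   [neg-or-rule on 1]
4. Box (p or not q), w0   [neg-implies-rule on 3]
5. not Dia Box (p or not q), w0   [neg-implies-rule on 3]
6. not q, w0   [neg-Dia-rule on 2 via w0Rw0]
7. p or not q, w0   [Box-rule on 4 via w0Rw0]
8. not Box (p or not q), w0   [neg-Dia-rule on 5 via w0Rw0]
9. not (p or not q), w1   [neg-Box-rule on 8: fresh world w1, w0Rw1]
10. not p, w1   [neg-or-rule on 9]
11. q, w1   [neg-or-rule on 9]
12. not q, w1   [neg-Dia-rule on 2 via w0Rw1]
Accessibility: w0Rw0, w0Rw1, w1Rw1
Branch closes: q and not q both at w1.
Every branch of the negation's tableau closes; the branch above is one of them.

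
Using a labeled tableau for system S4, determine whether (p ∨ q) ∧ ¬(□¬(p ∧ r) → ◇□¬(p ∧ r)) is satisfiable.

1. (p ∨ q) ∧ ¬(□¬(p ∧ r) → ◇□¬(p ∧ r)), 0
2. p ∨ q, 0
3. ¬(□¬(p ∧ r) → ◇□¬(p ∧ r)), 0
4. □¬(p ∧ r), 0
5. ¬◇□¬(p ∧ r), 0
6. ¬(p ∧ r), 0
7. ¬□¬(p ∧ r), 0
8. q, 0
9. ¬r, 0
10. p ∧ r, 1
11. p, 1
12. r, 1
13. ¬(p ∧ r), 1
14. ¬□¬(p ∧ r), 1
15. ¬r, 1
Accessibility: 0R0, 0R1, 1R1
Branch closes: r and ¬r both at 1.
All branches of the tableau close; one closing branch shown above.

No, unsatisfiable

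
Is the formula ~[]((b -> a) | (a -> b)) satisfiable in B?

Unsatisfiable

1. ~[]((b -> a) | (a -> b)), u
2. ~((b -> a) | (a -> b)), v   [~[]-rule on 1: fresh world v, uRv]
3. ~(b -> a), v   [~|-rule on 2]
4. ~(a -> b), v   [~|-rule on 2]
5. b, v   [~->-rule on 3]
6. ~a, v   [~->-rule on 3]
7. a, v   [~->-rule on 4]
8. ~b, v   [~->-rule on 4]
Accessibility: uRu, uRv, vRu, vRv
Branch closes: a and ~a both at v.
Every branch closes; the branch above is one of them.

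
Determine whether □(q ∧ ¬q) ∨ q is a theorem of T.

Invalid (countermodel exists)

Tableau for the negation ¬(□(q ∧ ¬q) ∨ q):
1. ¬(□(q ∧ ¬q) ∨ q), w0
2. ¬□(q ∧ ¬q), w0   [¬∨-rule on 1]
3. ¬q, w0   [¬∨-rule on 1]
4. ¬(q ∧ ¬q), w1   [¬□-rule on 2: fresh world w1, w0Rw1]
5. q, w1   [¬∧-rule on 4 (branches; this branch)]
Accessibility: w0Rw0, w0Rw1, w1Rw1
The negation has an open branch (countermodel exists).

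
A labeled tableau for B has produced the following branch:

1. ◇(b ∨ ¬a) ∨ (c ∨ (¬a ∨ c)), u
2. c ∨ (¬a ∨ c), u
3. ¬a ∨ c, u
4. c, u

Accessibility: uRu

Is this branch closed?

No world carries both an atom and its negation.

No, open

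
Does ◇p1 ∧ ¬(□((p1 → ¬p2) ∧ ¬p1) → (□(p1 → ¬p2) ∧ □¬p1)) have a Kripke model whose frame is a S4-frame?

1. ◇p1 ∧ ¬(□((p1 → ¬p2) ∧ ¬p1) → (□(p1 → ¬p2) ∧ □¬p1)), 0
2. ◇p1, 0   [∧-rule on 1]
3. ¬(□((p1 → ¬p2) ∧ ¬p1) → (□(p1 → ¬p2) ∧ □¬p1)), 0   [∧-rule on 1]
4. □((p1 → ¬p2) ∧ ¬p1), 0   [¬→-rule on 3]
5. ¬(□(p1 → ¬p2) ∧ □¬p1), 0   [¬→-rule on 3]
6. (p1 → ¬p2) ∧ ¬p1, 0   [□-rule on 4 via 0R0]
7. p1 → ¬p2, 0   [∧-rule on 6]
8. ¬p1, 0   [∧-rule on 6]
9. ¬□¬p1, 0   [¬∧-rule on 5 (branches; this branch)]
10. ¬p2, 0   [→-rule on 7 (branches; this branch)]
11. p1, 1   [◇-rule on 2: fresh world 1, 0R1]
12. (p1 → ¬p2) ∧ ¬p1, 1   [□-rule on 4 via 0R1]
13. p1 → ¬p2, 1   [∧-rule on 12]
14. ¬p1, 1   [∧-rule on 12]
Accessibility: 0R0, 0R1, 1R1
Branch closes: p1 and ¬p1 both at 1.
All branches of the tableau close; one closing branch shown above.

No, unsatisfiable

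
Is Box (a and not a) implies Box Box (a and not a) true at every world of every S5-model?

Valid in S5

Tableau for the negation not (Box (a and not a) implies Box Box (a and not a)):
1. not (Box (a and not a) implies Box Box (a and not a)), u
2. Box (a and not a), u
3. not Box Box (a and not a), u
4. a and not a, u
5. a, u
6. not a, u
Accessibility: uRu
Branch closes: a and not a both at u.
Every branch of the negation's tableau closes; the branch above is one of them.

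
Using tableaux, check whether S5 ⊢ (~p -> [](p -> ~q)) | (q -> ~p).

Valid

Tableau for the negation ~((~p -> [](p -> ~q)) | (q -> ~p)):
1. ~((~p -> [](p -> ~q)) | (q -> ~p)), 0
2. ~(~p -> [](p -> ~q)), 0
3. ~(q -> ~p), 0
4. ~p, 0
5. ~[](p -> ~q), 0
6. q, 0
7. p, 0
Accessibility: 0R0
Branch closes: p and ~p both at 0.
Every branch of the negation's tableau closes; the branch above is one of them.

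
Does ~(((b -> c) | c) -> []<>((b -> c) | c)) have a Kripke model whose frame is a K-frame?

Satisfiable

1. ~(((b -> c) | c) -> []<>((b -> c) | c)), u
2. (b -> c) | c, u
3. ~[]<>((b -> c) | c), u
4. c, u
5. ~<>((b -> c) | c), v
Accessibility: uRv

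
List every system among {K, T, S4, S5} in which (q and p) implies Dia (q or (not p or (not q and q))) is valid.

T, S4, S5

T-tableau for the negation not ((q and p) implies Dia (q or (not p or (not q and q)))):
1. not ((q and p) implies Dia (q or (not p or (not q and q)))), w0
2. q and p, w0   [neg-implies-rule on 1]
3. not Dia (q or (not p or (not q and q))), w0   [neg-implies-rule on 1]
4. q, w0   [and-rule on 2]
5. p, w0   [and-rule on 2]
6. not (q or (not p or (not q and q))), w0   [neg-Dia-rule on 3 via w0Rw0]
7. not q, w0   [neg-or-rule on 6]
8. not (not p or (not q and q)), w0   [neg-or-rule on 6]
Accessibility: w0Rw0
Branch closes: q and not q both at w0.
Every branch closes (one shown): valid in T, hence also in S4, S5 (every theorem of T is a theorem of S4 and S5).
K-tableau for the negation not ((q and p) implies Dia (q or (not p or (not q and q)))):
1. not ((q and p) implies Dia (q or (not p or (not q and q)))), w0
2. q and p, w0   [neg-implies-rule on 1]
3. not Dia (q or (not p or (not q and q))), w0   [neg-implies-rule on 1]
4. q, w0   [and-rule on 2]
5. p, w0   [and-rule on 2]
Complete open branch: countermodel on a K-frame, so not valid in K.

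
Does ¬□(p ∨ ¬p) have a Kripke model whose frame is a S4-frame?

Unsatisfiable

1. ¬□(p ∨ ¬p), 0
2. ¬(p ∨ ¬p), 1
3. ¬p, 1
4. p, 1
Accessibility: 0R0, 0R1, 1R1
Branch closes: p and ¬p both at 1.
All branches of the tableau close; one closing branch shown above.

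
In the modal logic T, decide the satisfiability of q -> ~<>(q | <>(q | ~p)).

1. q -> ~<>(q | <>(q | ~p)), w0
2. ~<>(q | <>(q | ~p)), w0   [->-rule on 1 (branches; this branch)]
3. ~(q | <>(q | ~p)), w0   [~<>-rule on 2 via w0Rw0]
4. ~q, w0   [~|-rule on 3]
5. ~<>(q | ~p), w0   [~|-rule on 3]
6. ~(q | ~p), w0   [~<>-rule on 5 via w0Rw0]
7. p, w0   [~|-rule on 6]
Accessibility: w0Rw0

Satisfiable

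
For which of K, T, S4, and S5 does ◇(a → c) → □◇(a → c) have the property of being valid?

S4-tableau for the negation ¬(◇(a → c) → □◇(a → c)):
1. ¬(◇(a → c) → □◇(a → c)), 0
2. ◇(a → c), 0
3. ¬□◇(a → c), 0
4. a → c, 1
5. c, 1
6. ¬◇(a → c), 2
7. ¬(a → c), 2
8. a, 2
9. ¬c, 2
Accessibility: 0R0, 0R1, 0R2, 1R1, 2R2
Complete open branch: countermodel on an S4-frame, so not valid in S4, nor in K, T (the same frame is also a K-frame and a T-frame).
S5-tableau for the negation ¬(◇(a → c) → □◇(a → c)):
1. ¬(◇(a → c) → □◇(a → c)), 0
2. ◇(a → c), 0
3. ¬□◇(a → c), 0
4. a → c, 1
5. c, 1
6. ¬◇(a → c), 2
7. ¬(a → c), 0
8. a, 0
9. ¬c, 0
10. ¬(a → c), 1
11. a, 1
12. ¬c, 1
Accessibility: 0R0, 0R1, 0R2, 1R0, 1R1, 1R2, 2R0, 2R1, 2R2
Branch closes: c and ¬c both at 1.
Every branch closes (one shown): valid in S5.

S5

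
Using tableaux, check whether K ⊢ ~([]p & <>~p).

Valid

Tableau for the negation []p & <>~p:
1. []p & <>~p, 0
2. []p, 0
3. <>~p, 0
4. ~p, 1
5. p, 1
Accessibility: 0R1
Branch closes: p and ~p both at 1.
All branches of the negation close; one closing branch shown above.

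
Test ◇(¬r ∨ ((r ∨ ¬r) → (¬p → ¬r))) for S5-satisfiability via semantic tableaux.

1. ◇(¬r ∨ ((r ∨ ¬r) → (¬p → ¬r))), u
2. ¬r ∨ ((r ∨ ¬r) → (¬p → ¬r)), v
3. (r ∨ ¬r) → (¬p → ¬r), v
4. ¬p → ¬r, v
5. ¬r, v
Accessibility: uRu, uRv, vRu, vRv

Satisfiable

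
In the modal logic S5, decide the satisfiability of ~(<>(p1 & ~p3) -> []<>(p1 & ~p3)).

1. ~(<>(p1 & ~p3) -> []<>(p1 & ~p3)), u
2. <>(p1 & ~p3), u
3. ~[]<>(p1 & ~p3), u
4. p1 & ~p3, v
5. p1, v
6. ~p3, v
7. ~<>(p1 & ~p3), w
8. ~(p1 & ~p3), u
9. ~(p1 & ~p3), v
10. ~(p1 & ~p3), w
11. p3, u
12. p3, v
Accessibility: uRu, uRv, uRw, vRu, vRv, vRw, wRu, wRv, wRw
Branch closes: p3 and ~p3 both at v.
Every branch closes; the branch above is one of them.

No, unsatisfiable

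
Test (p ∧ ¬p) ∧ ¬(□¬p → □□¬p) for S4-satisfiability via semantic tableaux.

Unsatisfiable (every branch closes)

1. (p ∧ ¬p) ∧ ¬(□¬p → □□¬p), 0
2. p ∧ ¬p, 0
3. ¬(□¬p → □□¬p), 0
4. p, 0
5. ¬p, 0
Accessibility: 0R0
Branch closes: p and ¬p both at 0.
All branches of the tableau close; one closing branch shown above.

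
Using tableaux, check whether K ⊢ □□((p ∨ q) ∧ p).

Tableau for the negation ¬□□((p ∨ q) ∧ p):
1. ¬□□((p ∨ q) ∧ p), 0
2. ¬□((p ∨ q) ∧ p), 1
3. ¬((p ∨ q) ∧ p), 2
4. ¬p, 2
Accessibility: 0R1, 1R2
The negation has an open branch (countermodel exists).

Invalid (countermodel exists)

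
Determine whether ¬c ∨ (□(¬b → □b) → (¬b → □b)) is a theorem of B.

Tableau for the negation ¬(¬c ∨ (□(¬b → □b) → (¬b → □b))):
1. ¬(¬c ∨ (□(¬b → □b) → (¬b → □b))), w0
2. c, w0
3. ¬(□(¬b → □b) → (¬b → □b)), w0
4. □(¬b → □b), w0
5. ¬(¬b → □b), w0
6. ¬b, w0
7. ¬□b, w0
8. ¬b → □b, w0
9. □b, w0
10. b, w0
Accessibility: w0Rw0
Branch closes: b and ¬b both at w0.
Every branch of the negation's tableau closes; the branch above is one of them.

Valid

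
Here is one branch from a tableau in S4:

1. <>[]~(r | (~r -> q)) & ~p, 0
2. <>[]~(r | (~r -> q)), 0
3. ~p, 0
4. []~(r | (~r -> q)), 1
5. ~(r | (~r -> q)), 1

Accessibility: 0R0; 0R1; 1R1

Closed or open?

No world carries both an atom and its negation.

No, open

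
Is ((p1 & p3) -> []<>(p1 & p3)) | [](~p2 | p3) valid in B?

Yes, valid

Tableau for the negation ~(((p1 & p3) -> []<>(p1 & p3)) | [](~p2 | p3)):
1. ~(((p1 & p3) -> []<>(p1 & p3)) | [](~p2 | p3)), 0
2. ~((p1 & p3) -> []<>(p1 & p3)), 0
3. ~[](~p2 | p3), 0
4. p1 & p3, 0
5. ~[]<>(p1 & p3), 0
6. p1, 0
7. p3, 0
8. ~(~p2 | p3), 1
9. p2, 1
10. ~p3, 1
11. ~<>(p1 & p3), 2
12. ~(p1 & p3), 0
13. ~(p1 & p3), 2
14. ~p3, 0
Accessibility: 0R0, 0R1, 0R2, 1R0, 1R1, 2R0, 2R2
Branch closes: p3 and ~p3 both at 0.
Every branch of the negation's tableau closes; the branch above is one of them.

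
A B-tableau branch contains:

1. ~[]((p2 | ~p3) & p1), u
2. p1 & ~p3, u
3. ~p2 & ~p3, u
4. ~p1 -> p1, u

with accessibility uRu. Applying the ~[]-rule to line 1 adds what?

a fresh world v with uRv, and ~((p2 | ~p3) & p1) at v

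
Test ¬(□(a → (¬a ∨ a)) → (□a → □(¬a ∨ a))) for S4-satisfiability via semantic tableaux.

Unsatisfiable (every branch closes)

1. ¬(□(a → (¬a ∨ a)) → (□a → □(¬a ∨ a))), w0
2. □(a → (¬a ∨ a)), w0   [¬→-rule on 1]
3. ¬(□a → □(¬a ∨ a)), w0   [¬→-rule on 1]
4. □a, w0   [¬→-rule on 3]
5. ¬□(¬a ∨ a), w0   [¬→-rule on 3]
6. a → (¬a ∨ a), w0   [□-rule on 2 via w0Rw0]
7. a, w0   [□-rule on 4 via w0Rw0]
8. ¬a ∨ a, w0   [→-rule on 6 (branches; this branch)]
9. ¬(¬a ∨ a), w1   [¬□-rule on 5: fresh world w1, w0Rw1]
10. a, w1   [¬∨-rule on 9]
11. ¬a, w1   [¬∨-rule on 9]
Accessibility: w0Rw0, w0Rw1, w1Rw1
Branch closes: a and ¬a both at w1.
Every branch closes; the branch above is one of them.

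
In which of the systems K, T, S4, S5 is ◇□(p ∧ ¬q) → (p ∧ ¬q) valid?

S4-tableau for the negation ¬(◇□(p ∧ ¬q) → (p ∧ ¬q)):
1. ¬(◇□(p ∧ ¬q) → (p ∧ ¬q)), w0
2. ◇□(p ∧ ¬q), w0
3. ¬(p ∧ ¬q), w0
4. q, w0
5. □(p ∧ ¬q), w1
6. p ∧ ¬q, w1
7. p, w1
8. ¬q, w1
Accessibility: w0Rw0, w0Rw1, w1Rw1
Complete open branch: countermodel on an S4-frame, so not valid in S4, nor in K, T (the same frame is also a K-frame and a T-frame).
S5-tableau for the negation ¬(◇□(p ∧ ¬q) → (p ∧ ¬q)):
1. ¬(◇□(p ∧ ¬q) → (p ∧ ¬q)), w0
2. ◇□(p ∧ ¬q), w0
3. ¬(p ∧ ¬q), w0
4. q, w0
5. □(p ∧ ¬q), w1
6. p ∧ ¬q, w0
7. p, w0
8. ¬q, w0
Accessibility: w0Rw0, w0Rw1, w1Rw0, w1Rw1
Branch closes: q and ¬q both at w0.
Every branch closes (one shown): valid in S5.

S5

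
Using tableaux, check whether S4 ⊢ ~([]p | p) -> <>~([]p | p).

Tableau for the negation ~(~([]p | p) -> <>~([]p | p)):
1. ~(~([]p | p) -> <>~([]p | p)), 0
2. ~([]p | p), 0   [~->-rule on 1]
3. ~<>~([]p | p), 0   [~->-rule on 1]
4. ~[]p, 0   [~|-rule on 2]
5. ~p, 0   [~|-rule on 2]
6. []p | p, 0   [~<>-rule on 3 via 0R0]
7. []p, 0   [|-rule on 6 (branches; this branch)]
8. p, 0   [[]-rule on 7 via 0R0]
Accessibility: 0R0
Branch closes: p and ~p both at 0.
All branches of the negation close; one closing branch shown above.

Valid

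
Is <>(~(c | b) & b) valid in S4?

Invalid (countermodel exists)

Tableau for the negation ~<>(~(c | b) & b):
1. ~<>(~(c | b) & b), w0
2. ~(~(c | b) & b), w0
3. ~b, w0
Accessibility: w0Rw0
The negation has an open branch (countermodel exists).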